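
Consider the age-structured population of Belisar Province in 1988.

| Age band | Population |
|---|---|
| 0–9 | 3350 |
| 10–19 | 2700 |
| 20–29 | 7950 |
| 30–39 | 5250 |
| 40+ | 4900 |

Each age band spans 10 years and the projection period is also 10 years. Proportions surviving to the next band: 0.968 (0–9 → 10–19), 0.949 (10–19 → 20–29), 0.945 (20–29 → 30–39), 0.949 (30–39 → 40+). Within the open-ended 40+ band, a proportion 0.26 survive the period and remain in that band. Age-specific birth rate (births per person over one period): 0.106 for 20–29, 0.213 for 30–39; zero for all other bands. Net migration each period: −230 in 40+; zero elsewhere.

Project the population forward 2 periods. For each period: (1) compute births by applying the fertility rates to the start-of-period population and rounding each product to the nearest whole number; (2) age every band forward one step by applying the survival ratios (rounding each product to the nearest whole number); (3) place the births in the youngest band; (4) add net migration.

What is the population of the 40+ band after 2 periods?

[period 1]
Births: 7950 × 0.106 = 843, 5250 × 0.213 = 1118 ⇒ total 1961
10–19: 3350 × 0.968 = 3243
20–29: 2700 × 0.949 = 2562
30–39: 7950 × 0.945 = 7513
40+: 5250 × 0.949 + 4900 × 0.26 = 4982 + 1274 = 6256
Net migration: 40+ − 230 → 6026
→ [1961, 3243, 2562, 7513, 6026]
[period 2]
Births: 2562 × 0.106 = 272, 7513 × 0.213 = 1600 ⇒ total 1872
10–19: 1961 × 0.968 = 1898
20–29: 3243 × 0.949 = 3078
30–39: 2562 × 0.945 = 2421
40+: 7513 × 0.949 + 6026 × 0.26 = 7130 + 1567 = 8697
Net migration: 40+ − 230 → 8467
→ [1872, 1898, 3078, 2421, 8467]

8467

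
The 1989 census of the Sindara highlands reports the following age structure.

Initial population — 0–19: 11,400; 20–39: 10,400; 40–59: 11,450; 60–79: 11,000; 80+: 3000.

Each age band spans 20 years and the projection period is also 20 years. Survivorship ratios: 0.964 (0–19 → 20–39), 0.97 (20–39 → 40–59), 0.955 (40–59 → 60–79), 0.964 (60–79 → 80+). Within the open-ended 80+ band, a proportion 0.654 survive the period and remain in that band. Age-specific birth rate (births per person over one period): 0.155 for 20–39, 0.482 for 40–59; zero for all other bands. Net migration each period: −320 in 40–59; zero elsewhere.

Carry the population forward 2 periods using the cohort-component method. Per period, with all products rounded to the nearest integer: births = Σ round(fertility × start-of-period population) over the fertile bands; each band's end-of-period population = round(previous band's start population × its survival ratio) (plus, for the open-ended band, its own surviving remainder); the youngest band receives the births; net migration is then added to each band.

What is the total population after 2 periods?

51712

Let group 1 be 0–19 through group 5 = 80+.
Period 1.
Births: 10400 * 0.155 = 1612  |  11450 * 0.482 = 5519 — total 7131
Group 2: 11400 * 0.964 = 10990
Group 3: 10400 * 0.97 = 10088
Group 4: 11450 * 0.955 = 10935
Group 5: 11000 * 0.964 + 3000 * 0.654 = 10604 + 1962 = 12566
Net migration: Group 3 − 320 → 9768
Population now: 0–19=7131, 20–39=10990, 40–59=9768, 60–79=10935, 80+=12566
Period 2.
Births: 10990 * 0.155 = 1703  |  9768 * 0.482 = 4708 — total 6411
Group 2: 7131 * 0.964 = 6874
Group 3: 10990 * 0.97 = 10660
Group 4: 9768 * 0.955 = 9328
Group 5: 10935 * 0.964 + 12566 * 0.654 = 10541 + 8218 = 18759
Net migration: Group 3 − 320 → 10340
Population now: 0–19=6411, 20–39=6874, 40–59=10340, 60–79=9328, 80+=18759
Total after period 2: 6411 + 6874 + 10340 + 9328 + 18759 = 51712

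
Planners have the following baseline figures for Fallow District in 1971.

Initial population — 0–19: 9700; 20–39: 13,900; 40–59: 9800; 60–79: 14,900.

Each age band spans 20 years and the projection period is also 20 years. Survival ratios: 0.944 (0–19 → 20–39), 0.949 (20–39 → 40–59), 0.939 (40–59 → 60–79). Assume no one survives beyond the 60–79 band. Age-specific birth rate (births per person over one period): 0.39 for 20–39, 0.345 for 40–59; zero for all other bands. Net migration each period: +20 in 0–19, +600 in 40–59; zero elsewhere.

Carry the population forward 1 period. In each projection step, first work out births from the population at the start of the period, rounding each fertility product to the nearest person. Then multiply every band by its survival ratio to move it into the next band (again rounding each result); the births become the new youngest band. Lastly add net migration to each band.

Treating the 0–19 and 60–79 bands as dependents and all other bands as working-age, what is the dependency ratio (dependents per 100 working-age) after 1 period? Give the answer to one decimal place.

Period 1.
Births: 13900 * 0.39 = 5421, 9800 * 0.345 = 3381 ⇒ total 8802
20–39: 9700 * 0.944 = 9157
40–59: 13900 * 0.949 = 13191
60–79: 9800 * 0.939 = 9202
Net migration: 0–19 + 20 → 8822; 40–59 + 600 → 13791
Giving 8822 / 9157 / 13791 / 9202.
Dependents (band 0–19 + band 60–79) = 8822 + 9202 = 18024; working-age = 22948; ratio = 18024/22948 × 100 = 78.5

78.5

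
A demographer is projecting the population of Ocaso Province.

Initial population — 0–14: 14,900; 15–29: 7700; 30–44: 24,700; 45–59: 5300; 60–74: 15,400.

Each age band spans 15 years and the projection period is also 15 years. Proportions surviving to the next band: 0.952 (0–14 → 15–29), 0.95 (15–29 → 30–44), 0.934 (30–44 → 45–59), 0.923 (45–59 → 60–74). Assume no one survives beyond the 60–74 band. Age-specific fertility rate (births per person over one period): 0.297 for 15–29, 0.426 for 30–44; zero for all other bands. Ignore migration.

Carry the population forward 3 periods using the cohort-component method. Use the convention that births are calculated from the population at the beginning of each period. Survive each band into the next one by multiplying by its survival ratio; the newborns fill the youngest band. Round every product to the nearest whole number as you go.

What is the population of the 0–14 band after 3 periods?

Period 1.
Births: 7700 × 0.297 = 2287  |  24700 × 0.426 = 10522 → total 12809
15–29: 14900 × 0.952 = 14185
30–44: 7700 × 0.95 = 7315
45–59: 24700 × 0.934 = 23070
60–74: 5300 × 0.923 = 4892
Giving 12809 / 14185 / 7315 / 23070 / 4892.
Period 2.
Births: 14185 × 0.297 = 4213  |  7315 × 0.426 = 3116 → total 7329
15–29: 12809 × 0.952 = 12194
30–44: 14185 × 0.95 = 13476
45–59: 7315 × 0.934 = 6832
60–74: 23070 × 0.923 = 21294
Giving 7329 / 12194 / 13476 / 6832 / 21294.
Period 3.
Births: 12194 × 0.297 = 3622  |  13476 × 0.426 = 5741 → total 9363
15–29: 7329 × 0.952 = 6977
30–44: 12194 × 0.95 = 11584
45–59: 13476 × 0.934 = 12587
60–74: 6832 × 0.923 = 6306
Giving 9363 / 6977 / 11584 / 12587 / 6306.

9363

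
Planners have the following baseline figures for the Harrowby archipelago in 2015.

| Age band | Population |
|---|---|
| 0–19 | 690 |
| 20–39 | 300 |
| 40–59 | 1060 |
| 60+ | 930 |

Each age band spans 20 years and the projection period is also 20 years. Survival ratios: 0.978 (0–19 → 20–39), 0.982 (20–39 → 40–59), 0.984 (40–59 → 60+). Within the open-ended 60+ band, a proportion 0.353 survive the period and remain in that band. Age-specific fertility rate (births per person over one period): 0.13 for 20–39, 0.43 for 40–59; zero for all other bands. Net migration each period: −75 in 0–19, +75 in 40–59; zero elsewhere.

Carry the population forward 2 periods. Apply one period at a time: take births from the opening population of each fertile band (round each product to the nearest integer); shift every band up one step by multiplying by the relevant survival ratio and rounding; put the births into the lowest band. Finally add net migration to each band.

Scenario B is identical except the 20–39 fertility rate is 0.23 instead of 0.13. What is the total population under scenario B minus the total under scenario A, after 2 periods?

96

Numbering the bands 1..4 from youngest to oldest:
Period 1:
Births: 300 × 0.13 = 39, 1060 × 0.43 = 456 ⇒ total 495
Band 2: 690 × 0.978 = 675
Band 3: 300 × 0.982 = 295
Band 4: 1060 × 0.984 + 930 × 0.353 = 1043 + 328 = 1371
Net migration: Band 1 − 75 → 420; Band 3 + 75 → 370
Population now: 0–19=420, 20–39=675, 40–59=370, 60+=1371
Period 2:
Births: 675 × 0.13 = 88, 370 × 0.43 = 159 ⇒ total 247
Band 2: 420 × 0.978 = 411
Band 3: 675 × 0.982 = 663
Band 4: 370 × 0.984 + 1371 × 0.353 = 364 + 484 = 848
Net migration: Band 1 − 75 → 172; Band 3 + 75 → 738
Population now: 0–19=172, 20–39=411, 40–59=738, 60+=848
Scenario A total after 2 periods: 2169
Scenario B projection —
Period 1:
Births: 300 × 0.23 = 69, 1060 × 0.43 = 456 ⇒ total 525
Band 2: 690 × 0.978 = 675
Band 3: 300 × 0.982 = 295
Band 4: 1060 × 0.984 + 930 × 0.353 = 1043 + 328 = 1371
Net migration: Band 1 − 75 → 450; Band 3 + 75 → 370
Population now: 0–19=450, 20–39=675, 40–59=370, 60+=1371
Period 2:
Births: 675 × 0.23 = 155, 370 × 0.43 = 159 ⇒ total 314
Band 2: 450 × 0.978 = 440
Band 3: 675 × 0.982 = 663
Band 4: 370 × 0.984 + 1371 × 0.353 = 364 + 484 = 848
Net migration: Band 1 − 75 → 239; Band 3 + 75 → 738
Population now: 0–19=239, 20–39=440, 40–59=738, 60+=848
Scenario B total after 2 periods: 2265
Difference B − A = 2265 − 2169 = 96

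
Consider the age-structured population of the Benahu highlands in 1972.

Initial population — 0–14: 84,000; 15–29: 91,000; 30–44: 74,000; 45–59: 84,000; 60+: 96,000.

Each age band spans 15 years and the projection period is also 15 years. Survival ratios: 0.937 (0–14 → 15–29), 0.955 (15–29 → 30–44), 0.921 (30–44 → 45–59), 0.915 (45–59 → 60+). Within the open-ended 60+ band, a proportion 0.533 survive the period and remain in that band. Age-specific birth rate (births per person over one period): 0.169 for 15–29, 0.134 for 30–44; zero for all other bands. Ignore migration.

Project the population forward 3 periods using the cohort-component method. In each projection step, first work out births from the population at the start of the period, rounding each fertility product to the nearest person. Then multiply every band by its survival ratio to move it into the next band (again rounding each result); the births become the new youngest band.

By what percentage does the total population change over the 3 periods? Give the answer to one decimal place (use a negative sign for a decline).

-36.6

Numbering the bands 1..5 from youngest to oldest:
Period 1:
Births: 91000 × 0.169 = 15379, 74000 × 0.134 = 9916 ⇒ total 25295
Band 2: 84000 × 0.937 = 78708
Band 3: 91000 × 0.955 = 86905
Band 4: 74000 × 0.921 = 68154
Band 5: 84000 × 0.915 + 96000 × 0.533 = 76860 + 51168 = 128028
End of period: [25295, 78708, 86905, 68154, 128028]
Period 2:
Births: 78708 × 0.169 = 13302, 86905 × 0.134 = 11645 ⇒ total 24947
Band 2: 25295 × 0.937 = 23701
Band 3: 78708 × 0.955 = 75166
Band 4: 86905 × 0.921 = 80040
Band 5: 68154 × 0.915 + 128028 × 0.533 = 62361 + 68239 = 130600
End of period: [24947, 23701, 75166, 80040, 130600]
Period 3:
Births: 23701 × 0.169 = 4005, 75166 × 0.134 = 10072 ⇒ total 14077
Band 2: 24947 × 0.937 = 23375
Band 3: 23701 × 0.955 = 22634
Band 4: 75166 × 0.921 = 69228
Band 5: 80040 × 0.915 + 130600 × 0.533 = 73237 + 69610 = 142847
End of period: [14077, 23375, 22634, 69228, 142847]
Total: 429000 → 272161; change = -156839; percentage change = -36.6%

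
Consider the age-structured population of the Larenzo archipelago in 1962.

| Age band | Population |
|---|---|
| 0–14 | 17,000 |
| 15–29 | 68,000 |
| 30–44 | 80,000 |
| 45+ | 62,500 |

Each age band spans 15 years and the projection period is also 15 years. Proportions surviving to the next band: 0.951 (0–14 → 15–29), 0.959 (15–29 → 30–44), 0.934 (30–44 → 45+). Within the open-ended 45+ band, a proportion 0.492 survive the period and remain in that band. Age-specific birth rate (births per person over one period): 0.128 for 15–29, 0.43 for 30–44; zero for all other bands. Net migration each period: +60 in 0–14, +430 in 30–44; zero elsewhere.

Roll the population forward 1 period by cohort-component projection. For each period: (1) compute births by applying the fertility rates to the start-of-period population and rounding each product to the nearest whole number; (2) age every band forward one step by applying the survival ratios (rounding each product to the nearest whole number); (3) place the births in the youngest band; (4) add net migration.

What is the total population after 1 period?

Numbering the groups 1..4 from youngest to oldest:
[period 1]
Births: 68000 × 0.128 = 8704  |  80000 × 0.43 = 34400 — total 43104
Group 2: 17000 × 0.951 = 16167
Group 3: 68000 × 0.959 = 65212
Group 4: 80000 × 0.934 + 62500 × 0.492 = 74720 + 30750 = 105470
Net migration: Group 1 + 60 → 43164; Group 3 + 430 → 65642
End of period: [43164, 16167, 65642, 105470]
Total after period 1: 43164 + 16167 + 65642 + 105470 = 230443

230443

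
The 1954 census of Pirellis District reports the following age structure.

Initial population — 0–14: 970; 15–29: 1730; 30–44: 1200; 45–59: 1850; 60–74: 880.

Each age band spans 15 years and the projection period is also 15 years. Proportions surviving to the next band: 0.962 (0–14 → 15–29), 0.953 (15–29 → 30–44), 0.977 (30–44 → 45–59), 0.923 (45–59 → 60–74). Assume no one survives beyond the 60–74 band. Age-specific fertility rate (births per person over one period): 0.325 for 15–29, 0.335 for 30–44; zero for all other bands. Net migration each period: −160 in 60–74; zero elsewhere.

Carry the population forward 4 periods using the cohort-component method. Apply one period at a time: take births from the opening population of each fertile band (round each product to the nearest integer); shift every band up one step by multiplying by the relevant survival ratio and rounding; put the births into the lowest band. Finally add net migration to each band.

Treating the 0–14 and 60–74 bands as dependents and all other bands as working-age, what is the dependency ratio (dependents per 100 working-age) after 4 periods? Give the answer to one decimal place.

54.2

— Period 1 —
Births: 1730 × 0.325 = 562, 1200 × 0.335 = 402 → total 964
15–29: 970 × 0.962 = 933
30–44: 1730 × 0.953 = 1649
45–59: 1200 × 0.977 = 1172
60–74: 1850 × 0.923 = 1708
Net migration: 60–74 − 160 → 1548
→ [964, 933, 1649, 1172, 1548]
— Period 2 —
Births: 933 × 0.325 = 303, 1649 × 0.335 = 552 → total 855
15–29: 964 × 0.962 = 927
30–44: 933 × 0.953 = 889
45–59: 1649 × 0.977 = 1611
60–74: 1172 × 0.923 = 1082
Net migration: 60–74 − 160 → 922
→ [855, 927, 889, 1611, 922]
— Period 3 —
Births: 927 × 0.325 = 301, 889 × 0.335 = 298 → total 599
15–29: 855 × 0.962 = 823
30–44: 927 × 0.953 = 883
45–59: 889 × 0.977 = 869
60–74: 1611 × 0.923 = 1487
Net migration: 60–74 − 160 → 1327
→ [599, 823, 883, 869, 1327]
— Period 4 —
Births: 823 × 0.325 = 267, 883 × 0.335 = 296 → total 563
15–29: 599 × 0.962 = 576
30–44: 823 × 0.953 = 784
45–59: 883 × 0.977 = 863
60–74: 869 × 0.923 = 802
Net migration: 60–74 − 160 → 642
→ [563, 576, 784, 863, 642]
Dependents (band 0–14 + band 60–74) = 563 + 642 = 1205; working-age = 2223; ratio = 1205/2223 × 100 = 54.2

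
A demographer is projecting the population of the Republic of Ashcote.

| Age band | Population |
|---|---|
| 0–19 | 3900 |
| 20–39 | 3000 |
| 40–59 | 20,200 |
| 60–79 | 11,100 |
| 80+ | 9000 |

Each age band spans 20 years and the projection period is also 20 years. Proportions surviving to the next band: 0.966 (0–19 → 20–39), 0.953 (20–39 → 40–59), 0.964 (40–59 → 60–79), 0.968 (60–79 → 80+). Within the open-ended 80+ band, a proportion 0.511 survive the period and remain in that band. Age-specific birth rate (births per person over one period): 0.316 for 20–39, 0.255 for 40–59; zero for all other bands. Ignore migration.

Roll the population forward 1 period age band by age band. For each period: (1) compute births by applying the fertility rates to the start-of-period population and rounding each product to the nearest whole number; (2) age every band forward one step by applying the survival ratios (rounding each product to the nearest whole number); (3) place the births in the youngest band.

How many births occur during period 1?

(Bands numbered youngest = 1 to oldest = 5.)
— Period 1 —
Births: 3000 × 0.316 = 948  |  20200 × 0.255 = 5151 → 6099
Band 2: 3900 × 0.966 = 3767
Band 3: 3000 × 0.953 = 2859
Band 4: 20200 × 0.964 = 19473
Band 5: 11100 × 0.968 + 9000 × 0.511 = 10745 + 4599 = 15344
Population now: 0–19=6099, 20–39=3767, 40–59=2859, 60–79=19473, 80+=15344

6099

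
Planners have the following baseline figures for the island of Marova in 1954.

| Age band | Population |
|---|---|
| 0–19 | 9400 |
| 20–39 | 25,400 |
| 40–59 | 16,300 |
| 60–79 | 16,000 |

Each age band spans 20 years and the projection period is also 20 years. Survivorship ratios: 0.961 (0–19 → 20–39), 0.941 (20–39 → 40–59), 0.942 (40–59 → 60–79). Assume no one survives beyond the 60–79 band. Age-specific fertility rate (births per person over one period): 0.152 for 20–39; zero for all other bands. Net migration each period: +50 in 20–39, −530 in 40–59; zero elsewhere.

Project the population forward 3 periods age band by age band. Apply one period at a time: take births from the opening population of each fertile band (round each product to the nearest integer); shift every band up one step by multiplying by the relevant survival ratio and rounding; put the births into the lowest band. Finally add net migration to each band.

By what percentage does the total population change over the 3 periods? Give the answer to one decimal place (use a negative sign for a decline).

Call the groups 1 to 4, youngest first.
[period 1]
Births: 25400 * 0.152 = 3861
Group 2: 9400 * 0.961 = 9033
Group 3: 25400 * 0.941 = 23901
Group 4: 16300 * 0.942 = 15355
Net migration: Group 2 + 50 → 9083; Group 3 − 530 → 23371
→ [3861, 9083, 23371, 15355]
[period 2]
Births: 9083 * 0.152 = 1381
Group 2: 3861 * 0.961 = 3710
Group 3: 9083 * 0.941 = 8547
Group 4: 23371 * 0.942 = 22015
Net migration: Group 2 + 50 → 3760; Group 3 − 530 → 8017
→ [1381, 3760, 8017, 22015]
[period 3]
Births: 3760 * 0.152 = 572
Group 2: 1381 * 0.961 = 1327
Group 3: 3760 * 0.941 = 3538
Group 4: 8017 * 0.942 = 7552
Net migration: Group 2 + 50 → 1377; Group 3 − 530 → 3008
→ [572, 1377, 3008, 7552]
Total: 67100 → 12509; change = -54591; percentage change = -81.4%

-81.4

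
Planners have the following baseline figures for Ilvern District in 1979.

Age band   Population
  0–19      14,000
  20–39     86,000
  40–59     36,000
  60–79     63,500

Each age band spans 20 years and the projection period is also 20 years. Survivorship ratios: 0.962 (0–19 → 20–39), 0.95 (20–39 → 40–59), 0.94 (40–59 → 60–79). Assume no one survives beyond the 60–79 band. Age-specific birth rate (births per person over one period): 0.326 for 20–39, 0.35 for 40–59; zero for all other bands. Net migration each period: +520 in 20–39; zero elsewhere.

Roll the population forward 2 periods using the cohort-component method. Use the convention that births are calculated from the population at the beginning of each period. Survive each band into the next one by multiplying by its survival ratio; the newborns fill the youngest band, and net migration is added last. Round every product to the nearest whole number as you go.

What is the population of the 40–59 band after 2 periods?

13289

Let group 1 be 0–19 through group 4 = 60–79.
[period 1]
Births: 86000 × 0.326 = 28036 ; 36000 × 0.35 = 12600 → 40636
Group 2: 14000 × 0.962 = 13468
Group 3: 86000 × 0.95 = 81700
Group 4: 36000 × 0.94 = 33840
Net migration: Group 2 + 520 → 13988
Giving 40636 / 13988 / 81700 / 33840.
[period 2]
Births: 13988 × 0.326 = 4560 ; 81700 × 0.35 = 28595 → 33155
Group 2: 40636 × 0.962 = 39092
Group 3: 13988 × 0.95 = 13289
Group 4: 81700 × 0.94 = 76798
Net migration: Group 2 + 520 → 39612
Giving 33155 / 39612 / 13289 / 76798.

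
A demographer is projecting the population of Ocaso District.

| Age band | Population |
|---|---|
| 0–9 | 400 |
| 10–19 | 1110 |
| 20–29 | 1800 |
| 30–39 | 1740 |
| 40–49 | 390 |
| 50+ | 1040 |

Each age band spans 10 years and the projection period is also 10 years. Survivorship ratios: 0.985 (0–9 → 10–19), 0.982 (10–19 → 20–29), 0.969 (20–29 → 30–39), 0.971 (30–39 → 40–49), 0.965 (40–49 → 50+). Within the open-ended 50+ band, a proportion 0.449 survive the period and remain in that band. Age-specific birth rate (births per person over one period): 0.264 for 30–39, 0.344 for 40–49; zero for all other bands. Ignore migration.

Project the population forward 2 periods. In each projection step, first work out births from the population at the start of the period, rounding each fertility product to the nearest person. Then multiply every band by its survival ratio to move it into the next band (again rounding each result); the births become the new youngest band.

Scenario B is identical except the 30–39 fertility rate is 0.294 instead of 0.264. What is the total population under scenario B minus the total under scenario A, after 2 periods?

105

Let band 1 be 0–9 through band 6 = 50+.
[period 1]
Births: 1740 × 0.264 = 459 ; 390 × 0.344 = 134 → 593
Band 2: 400 × 0.985 = 394
Band 3: 1110 × 0.982 = 1090
Band 4: 1800 × 0.969 = 1744
Band 5: 1740 × 0.971 = 1690
Band 6: 390 × 0.965 + 1040 × 0.449 = 376 + 467 = 843
End of period: [593, 394, 1090, 1744, 1690, 843]
[period 2]
Births: 1744 × 0.264 = 460 ; 1690 × 0.344 = 581 → 1041
Band 2: 593 × 0.985 = 584
Band 3: 394 × 0.982 = 387
Band 4: 1090 × 0.969 = 1056
Band 5: 1744 × 0.971 = 1693
Band 6: 1690 × 0.965 + 843 × 0.449 = 1631 + 379 = 2010
End of period: [1041, 584, 387, 1056, 1693, 2010]
Scenario A total after 2 periods: 6771
Scenario B projection —
[period 1]
Births: 1740 × 0.294 = 512 ; 390 × 0.344 = 134 → 646
Band 2: 400 × 0.985 = 394
Band 3: 1110 × 0.982 = 1090
Band 4: 1800 × 0.969 = 1744
Band 5: 1740 × 0.971 = 1690
Band 6: 390 × 0.965 + 1040 × 0.449 = 376 + 467 = 843
End of period: [646, 394, 1090, 1744, 1690, 843]
[period 2]
Births: 1744 × 0.294 = 513 ; 1690 × 0.344 = 581 → 1094
Band 2: 646 × 0.985 = 636
Band 3: 394 × 0.982 = 387
Band 4: 1090 × 0.969 = 1056
Band 5: 1744 × 0.971 = 1693
Band 6: 1690 × 0.965 + 843 × 0.449 = 1631 + 379 = 2010
End of period: [1094, 636, 387, 1056, 1693, 2010]
Scenario B total after 2 periods: 6876
Difference B − A = 6876 − 6771 = 105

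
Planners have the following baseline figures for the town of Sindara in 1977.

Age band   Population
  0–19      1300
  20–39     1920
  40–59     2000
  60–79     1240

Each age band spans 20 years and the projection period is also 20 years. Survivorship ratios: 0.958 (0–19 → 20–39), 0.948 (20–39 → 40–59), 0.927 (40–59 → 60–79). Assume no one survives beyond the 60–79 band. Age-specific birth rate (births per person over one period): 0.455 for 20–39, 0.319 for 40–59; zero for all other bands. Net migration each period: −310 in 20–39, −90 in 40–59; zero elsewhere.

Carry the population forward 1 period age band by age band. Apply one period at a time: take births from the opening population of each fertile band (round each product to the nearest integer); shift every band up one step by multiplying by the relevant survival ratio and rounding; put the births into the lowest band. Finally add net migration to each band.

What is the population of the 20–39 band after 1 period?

(Bands numbered youngest = 1 to oldest = 4.)
After projecting period 1:
Births: 1920 × 0.455 = 874 ; 2000 × 0.319 = 638 — total 1512
Band 2: 1300 × 0.958 = 1245
Band 3: 1920 × 0.948 = 1820
Band 4: 2000 × 0.927 = 1854
Net migration: Band 2 − 310 → 935; Band 3 − 90 → 1730
End of period: [1512, 935, 1730, 1854]

935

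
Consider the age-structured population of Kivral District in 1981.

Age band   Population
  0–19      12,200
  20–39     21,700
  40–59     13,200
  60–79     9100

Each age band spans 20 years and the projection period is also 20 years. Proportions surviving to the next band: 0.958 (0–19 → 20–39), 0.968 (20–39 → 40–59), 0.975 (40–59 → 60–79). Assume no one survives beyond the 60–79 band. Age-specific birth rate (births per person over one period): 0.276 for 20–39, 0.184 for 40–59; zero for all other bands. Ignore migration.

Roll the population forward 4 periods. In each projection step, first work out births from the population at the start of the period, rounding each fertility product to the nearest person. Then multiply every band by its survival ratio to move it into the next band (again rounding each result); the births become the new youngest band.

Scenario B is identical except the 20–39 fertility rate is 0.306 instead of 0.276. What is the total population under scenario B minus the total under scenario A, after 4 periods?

— Period 1 —
Births: 21700 * 0.276 = 5989  |  13200 * 0.184 = 2429 ⇒ total 8418
20–39: 12200 * 0.958 = 11688
40–59: 21700 * 0.968 = 21006
60–79: 13200 * 0.975 = 12870
Population now: 0–19=8418, 20–39=11688, 40–59=21006, 60–79=12870
— Period 2 —
Births: 11688 * 0.276 = 3226  |  21006 * 0.184 = 3865 ⇒ total 7091
20–39: 8418 * 0.958 = 8064
40–59: 11688 * 0.968 = 11314
60–79: 21006 * 0.975 = 20481
Population now: 0–19=7091, 20–39=8064, 40–59=11314, 60–79=20481
— Period 3 —
Births: 8064 * 0.276 = 2226  |  11314 * 0.184 = 2082 ⇒ total 4308
20–39: 7091 * 0.958 = 6793
40–59: 8064 * 0.968 = 7806
60–79: 11314 * 0.975 = 11031
Population now: 0–19=4308, 20–39=6793, 40–59=7806, 60–79=11031
— Period 4 —
Births: 6793 * 0.276 = 1875  |  7806 * 0.184 = 1436 ⇒ total 3311
20–39: 4308 * 0.958 = 4127
40–59: 6793 * 0.968 = 6576
60–79: 7806 * 0.975 = 7611
Population now: 0–19=3311, 20–39=4127, 40–59=6576, 60–79=7611
Scenario A total after 4 periods: 21625
Scenario B projection —
— Period 1 —
Births: 21700 * 0.306 = 6640  |  13200 * 0.184 = 2429 ⇒ total 9069
20–39: 12200 * 0.958 = 11688
40–59: 21700 * 0.968 = 21006
60–79: 13200 * 0.975 = 12870
Population now: 0–19=9069, 20–39=11688, 40–59=21006, 60–79=12870
— Period 2 —
Births: 11688 * 0.306 = 3577  |  21006 * 0.184 = 3865 ⇒ total 7442
20–39: 9069 * 0.958 = 8688
40–59: 11688 * 0.968 = 11314
60–79: 21006 * 0.975 = 20481
Population now: 0–19=7442, 20–39=8688, 40–59=11314, 60–79=20481
— Period 3 —
Births: 8688 * 0.306 = 2659  |  11314 * 0.184 = 2082 ⇒ total 4741
20–39: 7442 * 0.958 = 7129
40–59: 8688 * 0.968 = 8410
60–79: 11314 * 0.975 = 11031
Population now: 0–19=4741, 20–39=7129, 40–59=8410, 60–79=11031
— Period 4 —
Births: 7129 * 0.306 = 2181  |  8410 * 0.184 = 1547 ⇒ total 3728
20–39: 4741 * 0.958 = 4542
40–59: 7129 * 0.968 = 6901
60–79: 8410 * 0.975 = 8200
Population now: 0–19=3728, 20–39=4542, 40–59=6901, 60–79=8200
Scenario B total after 4 periods: 23371
Difference B − A = 23371 − 21625 = 1746

1746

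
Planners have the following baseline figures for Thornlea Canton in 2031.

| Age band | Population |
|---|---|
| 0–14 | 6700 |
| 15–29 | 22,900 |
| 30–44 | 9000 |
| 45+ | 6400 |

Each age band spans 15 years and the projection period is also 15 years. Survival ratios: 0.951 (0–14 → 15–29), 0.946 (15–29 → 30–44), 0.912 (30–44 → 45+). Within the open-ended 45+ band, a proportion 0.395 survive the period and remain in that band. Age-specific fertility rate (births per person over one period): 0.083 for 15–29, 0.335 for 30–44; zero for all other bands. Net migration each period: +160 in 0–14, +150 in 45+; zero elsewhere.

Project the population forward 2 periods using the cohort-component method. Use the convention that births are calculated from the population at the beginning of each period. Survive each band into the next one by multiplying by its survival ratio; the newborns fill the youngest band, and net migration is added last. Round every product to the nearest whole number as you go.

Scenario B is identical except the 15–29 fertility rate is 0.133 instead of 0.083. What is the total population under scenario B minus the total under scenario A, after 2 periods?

1407

Call the groups 1 to 4, youngest first.
Period 1.
Births: 22900 × 0.083 = 1901 ; 9000 × 0.335 = 3015 → 4916
Group 2: 6700 × 0.951 = 6372
Group 3: 22900 × 0.946 = 21663
Group 4: 9000 × 0.912 + 6400 × 0.395 = 8208 + 2528 = 10736
Net migration: Group 1 + 160 → 5076; Group 4 + 150 → 10886
Giving 5076 / 6372 / 21663 / 10886.
Period 2.
Births: 6372 × 0.083 = 529 ; 21663 × 0.335 = 7257 → 7786
Group 2: 5076 × 0.951 = 4827
Group 3: 6372 × 0.946 = 6028
Group 4: 21663 × 0.912 + 10886 × 0.395 = 19757 + 4300 = 24057
Net migration: Group 1 + 160 → 7946; Group 4 + 150 → 24207
Giving 7946 / 4827 / 6028 / 24207.
Scenario A total after 2 periods: 43008
Scenario B projection —
Period 1.
Births: 22900 × 0.133 = 3046 ; 9000 × 0.335 = 3015 → 6061
Group 2: 6700 × 0.951 = 6372
Group 3: 22900 × 0.946 = 21663
Group 4: 9000 × 0.912 + 6400 × 0.395 = 8208 + 2528 = 10736
Net migration: Group 1 + 160 → 6221; Group 4 + 150 → 10886
Giving 6221 / 6372 / 21663 / 10886.
Period 2.
Births: 6372 × 0.133 = 847 ; 21663 × 0.335 = 7257 → 8104
Group 2: 6221 × 0.951 = 5916
Group 3: 6372 × 0.946 = 6028
Group 4: 21663 × 0.912 + 10886 × 0.395 = 19757 + 4300 = 24057
Net migration: Group 1 + 160 → 8264; Group 4 + 150 → 24207
Giving 8264 / 5916 / 6028 / 24207.
Scenario B total after 2 periods: 44415
Difference B − A = 44415 − 43008 = 1407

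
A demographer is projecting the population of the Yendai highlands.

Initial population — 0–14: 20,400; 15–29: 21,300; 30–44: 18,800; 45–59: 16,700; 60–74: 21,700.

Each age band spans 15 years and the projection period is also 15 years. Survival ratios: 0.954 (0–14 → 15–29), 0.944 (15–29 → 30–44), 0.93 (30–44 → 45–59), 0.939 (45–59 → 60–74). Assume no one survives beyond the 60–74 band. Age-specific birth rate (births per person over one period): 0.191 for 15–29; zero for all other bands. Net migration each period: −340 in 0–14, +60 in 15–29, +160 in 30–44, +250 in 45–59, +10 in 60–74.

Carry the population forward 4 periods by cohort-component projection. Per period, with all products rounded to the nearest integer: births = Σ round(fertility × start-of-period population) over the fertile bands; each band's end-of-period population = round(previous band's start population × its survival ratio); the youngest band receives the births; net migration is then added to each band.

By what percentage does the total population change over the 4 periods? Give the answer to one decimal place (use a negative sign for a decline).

-75.7

(Bands numbered youngest = 1 to oldest = 5.)
After projecting period 1:
Births: 21300 × 0.191 = 4068
Band 2: 20400 × 0.954 = 19462
Band 3: 21300 × 0.944 = 20107
Band 4: 18800 × 0.93 = 17484
Band 5: 16700 × 0.939 = 15681
Net migration: Band 1 − 340 → 3728; Band 2 + 60 → 19522; Band 3 + 160 → 20267; Band 4 + 250 → 17734; Band 5 + 10 → 15691
Population now: 0–14=3728, 15–29=19522, 30–44=20267, 45–59=17734, 60–74=15691
After projecting period 2:
Births: 19522 × 0.191 = 3729
Band 2: 3728 × 0.954 = 3557
Band 3: 19522 × 0.944 = 18429
Band 4: 20267 × 0.93 = 18848
Band 5: 17734 × 0.939 = 16652
Net migration: Band 1 − 340 → 3389; Band 2 + 60 → 3617; Band 3 + 160 → 18589; Band 4 + 250 → 19098; Band 5 + 10 → 16662
Population now: 0–14=3389, 15–29=3617, 30–44=18589, 45–59=19098, 60–74=16662
After projecting period 3:
Births: 3617 × 0.191 = 691
Band 2: 3389 × 0.954 = 3233
Band 3: 3617 × 0.944 = 3414
Band 4: 18589 × 0.93 = 17288
Band 5: 19098 × 0.939 = 17933
Net migration: Band 1 − 340 → 351; Band 2 + 60 → 3293; Band 3 + 160 → 3574; Band 4 + 250 → 17538; Band 5 + 10 → 17943
Population now: 0–14=351, 15–29=3293, 30–44=3574, 45–59=17538, 60–74=17943
After projecting period 4:
Births: 3293 × 0.191 = 629
Band 2: 351 × 0.954 = 335
Band 3: 3293 × 0.944 = 3109
Band 4: 3574 × 0.93 = 3324
Band 5: 17538 × 0.939 = 16468
Net migration: Band 1 − 340 → 289; Band 2 + 60 → 395; Band 3 + 160 → 3269; Band 4 + 250 → 3574; Band 5 + 10 → 16478
Population now: 0–14=289, 15–29=395, 30–44=3269, 45–59=3574, 60–74=16478
Total: 98900 → 24005; change = -74895; percentage change = -75.7%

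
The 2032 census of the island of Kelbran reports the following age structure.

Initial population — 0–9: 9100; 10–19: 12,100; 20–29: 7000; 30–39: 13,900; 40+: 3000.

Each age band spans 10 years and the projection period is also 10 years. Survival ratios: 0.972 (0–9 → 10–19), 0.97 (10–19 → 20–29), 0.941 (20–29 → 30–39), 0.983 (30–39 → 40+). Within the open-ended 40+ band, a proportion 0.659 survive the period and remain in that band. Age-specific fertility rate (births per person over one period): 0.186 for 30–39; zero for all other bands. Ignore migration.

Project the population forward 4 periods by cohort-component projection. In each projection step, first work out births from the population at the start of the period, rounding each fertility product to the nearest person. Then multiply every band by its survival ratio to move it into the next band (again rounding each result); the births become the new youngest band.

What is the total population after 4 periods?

29327

Call the bands 1 to 5, youngest first.
Period 1:
Births: 13900 × 0.186 = 2585
Band 2: 9100 × 0.972 = 8845
Band 3: 12100 × 0.97 = 11737
Band 4: 7000 × 0.941 = 6587
Band 5: 13900 × 0.983 + 3000 × 0.659 = 13664 + 1977 = 15641
→ [2585, 8845, 11737, 6587, 15641]
Period 2:
Births: 6587 × 0.186 = 1225
Band 2: 2585 × 0.972 = 2513
Band 3: 8845 × 0.97 = 8580
Band 4: 11737 × 0.941 = 11045
Band 5: 6587 × 0.983 + 15641 × 0.659 = 6475 + 10307 = 16782
→ [1225, 2513, 8580, 11045, 16782]
Period 3:
Births: 11045 × 0.186 = 2054
Band 2: 1225 × 0.972 = 1191
Band 3: 2513 × 0.97 = 2438
Band 4: 8580 × 0.941 = 8074
Band 5: 11045 × 0.983 + 16782 × 0.659 = 10857 + 11059 = 21916
→ [2054, 1191, 2438, 8074, 21916]
Period 4:
Births: 8074 × 0.186 = 1502
Band 2: 2054 × 0.972 = 1996
Band 3: 1191 × 0.97 = 1155
Band 4: 2438 × 0.941 = 2294
Band 5: 8074 × 0.983 + 21916 × 0.659 = 7937 + 14443 = 22380
→ [1502, 1996, 1155, 2294, 22380]
Total after period 4: 1502 + 1996 + 1155 + 2294 + 22380 = 29327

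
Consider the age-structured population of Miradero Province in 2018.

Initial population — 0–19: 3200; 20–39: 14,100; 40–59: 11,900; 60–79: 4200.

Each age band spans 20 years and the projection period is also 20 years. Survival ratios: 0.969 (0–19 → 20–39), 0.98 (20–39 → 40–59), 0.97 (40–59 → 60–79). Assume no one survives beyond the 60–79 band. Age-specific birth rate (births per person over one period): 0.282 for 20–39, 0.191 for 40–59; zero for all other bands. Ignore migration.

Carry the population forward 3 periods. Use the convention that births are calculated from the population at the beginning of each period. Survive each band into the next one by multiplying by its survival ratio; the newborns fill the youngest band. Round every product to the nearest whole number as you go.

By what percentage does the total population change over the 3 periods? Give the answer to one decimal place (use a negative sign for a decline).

-56.4

Period 1:
Births: 14100 × 0.282 = 3976 ; 11900 × 0.191 = 2273 ⇒ total 6249
20–39: 3200 × 0.969 = 3101
40–59: 14100 × 0.98 = 13818
60–79: 11900 × 0.97 = 11543
→ [6249, 3101, 13818, 11543]
Period 2:
Births: 3101 × 0.282 = 874 ; 13818 × 0.191 = 2639 ⇒ total 3513
20–39: 6249 × 0.969 = 6055
40–59: 3101 × 0.98 = 3039
60–79: 13818 × 0.97 = 13403
→ [3513, 6055, 3039, 13403]
Period 3:
Births: 6055 × 0.282 = 1708 ; 3039 × 0.191 = 580 ⇒ total 2288
20–39: 3513 × 0.969 = 3404
40–59: 6055 × 0.98 = 5934
60–79: 3039 × 0.97 = 2948
→ [2288, 3404, 5934, 2948]
Total: 33400 → 14574; change = -18826; percentage change = -56.4%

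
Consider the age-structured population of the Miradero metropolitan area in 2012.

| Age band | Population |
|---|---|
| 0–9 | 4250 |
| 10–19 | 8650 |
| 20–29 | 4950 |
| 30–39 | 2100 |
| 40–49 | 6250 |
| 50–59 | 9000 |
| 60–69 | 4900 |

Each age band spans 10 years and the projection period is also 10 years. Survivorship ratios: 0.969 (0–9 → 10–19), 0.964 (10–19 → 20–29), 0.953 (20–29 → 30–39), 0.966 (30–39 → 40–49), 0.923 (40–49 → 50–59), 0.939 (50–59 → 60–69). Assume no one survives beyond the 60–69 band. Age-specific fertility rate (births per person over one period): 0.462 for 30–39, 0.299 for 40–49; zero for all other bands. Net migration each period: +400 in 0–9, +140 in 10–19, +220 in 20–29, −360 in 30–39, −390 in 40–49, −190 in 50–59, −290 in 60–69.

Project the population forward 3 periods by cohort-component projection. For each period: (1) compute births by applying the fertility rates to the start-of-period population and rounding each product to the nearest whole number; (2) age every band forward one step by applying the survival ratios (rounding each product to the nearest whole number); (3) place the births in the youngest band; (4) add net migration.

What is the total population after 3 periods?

26669

— Period 1 —
Births: 2100 × 0.462 = 970 ; 6250 × 0.299 = 1869 — total 2839
10–19: 4250 × 0.969 = 4118
20–29: 8650 × 0.964 = 8339
30–39: 4950 × 0.953 = 4717
40–49: 2100 × 0.966 = 2029
50–59: 6250 × 0.923 = 5769
60–69: 9000 × 0.939 = 8451
Net migration: 0–9 + 400 → 3239; 10–19 + 140 → 4258; 20–29 + 220 → 8559; 30–39 − 360 → 4357; 40–49 − 390 → 1639; 50–59 − 190 → 5579; 60–69 − 290 → 8161
End of period: [3239, 4258, 8559, 4357, 1639, 5579, 8161]
— Period 2 —
Births: 4357 × 0.462 = 2013 ; 1639 × 0.299 = 490 — total 2503
10–19: 3239 × 0.969 = 3139
20–29: 4258 × 0.964 = 4105
30–39: 8559 × 0.953 = 8157
40–49: 4357 × 0.966 = 4209
50–59: 1639 × 0.923 = 1513
60–69: 5579 × 0.939 = 5239
Net migration: 0–9 + 400 → 2903; 10–19 + 140 → 3279; 20–29 + 220 → 4325; 30–39 − 360 → 7797; 40–49 − 390 → 3819; 50–59 − 190 → 1323; 60–69 − 290 → 4949
End of period: [2903, 3279, 4325, 7797, 3819, 1323, 4949]
— Period 3 —
Births: 7797 × 0.462 = 3602 ; 3819 × 0.299 = 1142 — total 4744
10–19: 2903 × 0.969 = 2813
20–29: 3279 × 0.964 = 3161
30–39: 4325 × 0.953 = 4122
40–49: 7797 × 0.966 = 7532
50–59: 3819 × 0.923 = 3525
60–69: 1323 × 0.939 = 1242
Net migration: 0–9 + 400 → 5144; 10–19 + 140 → 2953; 20–29 + 220 → 3381; 30–39 − 360 → 3762; 40–49 − 390 → 7142; 50–59 − 190 → 3335; 60–69 − 290 → 952
End of period: [5144, 2953, 3381, 3762, 7142, 3335, 952]
Total after period 3: 5144 + 2953 + 3381 + 3762 + 7142 + 3335 + 952 = 26669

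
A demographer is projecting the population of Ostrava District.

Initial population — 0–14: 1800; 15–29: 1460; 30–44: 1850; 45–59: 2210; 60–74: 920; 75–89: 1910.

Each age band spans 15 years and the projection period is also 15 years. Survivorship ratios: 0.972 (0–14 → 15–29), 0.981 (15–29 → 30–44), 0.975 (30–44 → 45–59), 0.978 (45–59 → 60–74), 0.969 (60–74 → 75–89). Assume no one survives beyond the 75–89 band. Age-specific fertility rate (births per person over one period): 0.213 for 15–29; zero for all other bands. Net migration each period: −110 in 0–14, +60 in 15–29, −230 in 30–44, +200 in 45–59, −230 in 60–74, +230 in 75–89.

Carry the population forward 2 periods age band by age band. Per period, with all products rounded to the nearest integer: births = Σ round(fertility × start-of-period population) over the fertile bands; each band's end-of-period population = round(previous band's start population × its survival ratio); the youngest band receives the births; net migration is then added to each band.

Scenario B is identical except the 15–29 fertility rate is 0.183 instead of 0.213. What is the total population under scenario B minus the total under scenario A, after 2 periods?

-97

— Period 1 —
Births: 1460 × 0.213 = 311
15–29: 1800 × 0.972 = 1750
30–44: 1460 × 0.981 = 1432
45–59: 1850 × 0.975 = 1804
60–74: 2210 × 0.978 = 2161
75–89: 920 × 0.969 = 891
Net migration: 0–14 − 110 → 201; 15–29 + 60 → 1810; 30–44 − 230 → 1202; 45–59 + 200 → 2004; 60–74 − 230 → 1931; 75–89 + 230 → 1121
Population now: 0–14=201, 15–29=1810, 30–44=1202, 45–59=2004, 60–74=1931, 75–89=1121
— Period 2 —
Births: 1810 × 0.213 = 386
15–29: 201 × 0.972 = 195
30–44: 1810 × 0.981 = 1776
45–59: 1202 × 0.975 = 1172
60–74: 2004 × 0.978 = 1960
75–89: 1931 × 0.969 = 1871
Net migration: 0–14 − 110 → 276; 15–29 + 60 → 255; 30–44 − 230 → 1546; 45–59 + 200 → 1372; 60–74 − 230 → 1730; 75–89 + 230 → 2101
Population now: 0–14=276, 15–29=255, 30–44=1546, 45–59=1372, 60–74=1730, 75–89=2101
Scenario A total after 2 periods: 7280
Scenario B projection —
— Period 1 —
Births: 1460 × 0.183 = 267
15–29: 1800 × 0.972 = 1750
30–44: 1460 × 0.981 = 1432
45–59: 1850 × 0.975 = 1804
60–74: 2210 × 0.978 = 2161
75–89: 920 × 0.969 = 891
Net migration: 0–14 − 110 → 157; 15–29 + 60 → 1810; 30–44 − 230 → 1202; 45–59 + 200 → 2004; 60–74 − 230 → 1931; 75–89 + 230 → 1121
Population now: 0–14=157, 15–29=1810, 30–44=1202, 45–59=2004, 60–74=1931, 75–89=1121
— Period 2 —
Births: 1810 × 0.183 = 331
15–29: 157 × 0.972 = 153
30–44: 1810 × 0.981 = 1776
45–59: 1202 × 0.975 = 1172
60–74: 2004 × 0.978 = 1960
75–89: 1931 × 0.969 = 1871
Net migration: 0–14 − 110 → 221; 15–29 + 60 → 213; 30–44 − 230 → 1546; 45–59 + 200 → 1372; 60–74 − 230 → 1730; 75–89 + 230 → 2101
Population now: 0–14=221, 15–29=213, 30–44=1546, 45–59=1372, 60–74=1730, 75–89=2101
Scenario B total after 2 periods: 7183
Difference B − A = 7183 − 7280 = -97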